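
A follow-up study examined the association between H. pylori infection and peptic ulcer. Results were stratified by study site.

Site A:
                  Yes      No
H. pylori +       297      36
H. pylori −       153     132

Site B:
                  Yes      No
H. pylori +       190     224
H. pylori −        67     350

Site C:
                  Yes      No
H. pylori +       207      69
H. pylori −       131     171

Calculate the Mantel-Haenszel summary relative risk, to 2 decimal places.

RR_MH = Σ(aᵢ·n₀ᵢ/nᵢ) / Σ(cᵢ·n₁ᵢ/nᵢ), with n₁ᵢ = aᵢ+bᵢ (exposed), n₀ᵢ = cᵢ+dᵢ (unexposed), nᵢ = n₁ᵢ+n₀ᵢ.
Stratum 1 (Site A): n₁ = 333, n₀ = 285, n = 618; a·n₀/n = 297·285/618 = 136.9660; c·n₁/n = 153·333/618 = 82.4417
Stratum 2 (Site B): n₁ = 414, n₀ = 417, n = 831; a·n₀/n = 190·417/831 = 95.3430; c·n₁/n = 67·414/831 = 33.3791
Stratum 3 (Site C): n₁ = 276, n₀ = 302, n = 578; a·n₀/n = 207·302/578 = 108.1557; c·n₁/n = 131·276/578 = 62.5536
RR_MH = (136.9660 + 95.3430 + 108.1557) / (82.4417 + 33.3791 + 62.5536) = 340.4647 / 178.3744 = 1.90871

1.91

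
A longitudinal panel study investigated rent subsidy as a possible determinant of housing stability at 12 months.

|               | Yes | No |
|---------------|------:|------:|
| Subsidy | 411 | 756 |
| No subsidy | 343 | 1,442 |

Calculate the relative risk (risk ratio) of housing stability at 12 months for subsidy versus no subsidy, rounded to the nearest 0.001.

Cells: a = 411, b = 756, c = 343, d = 1442.
Risk in exposed = 411/1167 = 0.35219; risk in unexposed = 343/1785 = 0.19216.
RR = 0.35219 / 0.19216 = 1.83280
The risk among the exposed is 1.83 times that among the unexposed.

1.833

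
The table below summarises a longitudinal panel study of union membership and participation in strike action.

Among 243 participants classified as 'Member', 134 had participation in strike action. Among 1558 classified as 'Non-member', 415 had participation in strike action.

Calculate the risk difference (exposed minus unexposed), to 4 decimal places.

From the description: a = 134, b = 109, c = 415, d = 1143.
Risk in exposed = 134/243 = 0.551440; risk in unexposed = 415/1558 = 0.266367.
Risk difference = 0.551440 − 0.266367 = 0.285073

0.2851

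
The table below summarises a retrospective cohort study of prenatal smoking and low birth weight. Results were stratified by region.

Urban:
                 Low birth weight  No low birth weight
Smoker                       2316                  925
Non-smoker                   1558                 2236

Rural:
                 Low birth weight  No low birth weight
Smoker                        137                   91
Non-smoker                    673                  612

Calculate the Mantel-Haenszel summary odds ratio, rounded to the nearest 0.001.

3.226

OR_MH = Σ(aᵢdᵢ/nᵢ) / Σ(bᵢcᵢ/nᵢ), where nᵢ is the stratum total.
Stratum 1 (Urban): n = 7035; a·d/n = 2316·2236/7035 = 736.1160; b·c/n = 925·1558/7035 = 204.8543
Stratum 2 (Rural): n = 1513; a·d/n = 137·612/1513 = 55.4157; b·c/n = 91·673/1513 = 40.4779
OR_MH = (736.1160 + 55.4157) / (204.8543 + 40.4779) = 791.5317 / 245.3322 = 3.22637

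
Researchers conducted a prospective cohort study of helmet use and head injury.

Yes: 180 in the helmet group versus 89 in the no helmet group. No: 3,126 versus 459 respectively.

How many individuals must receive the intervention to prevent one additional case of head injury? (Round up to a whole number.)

Risk in treated group = 180/3306 = 0.05445; risk in control = 89/548 = 0.16241.
Absolute risk reduction = 0.16241 − 0.05445 = 0.10796
NNT = 1 / ARR = 1 / 0.10796 = 9.262 → round up → 10

10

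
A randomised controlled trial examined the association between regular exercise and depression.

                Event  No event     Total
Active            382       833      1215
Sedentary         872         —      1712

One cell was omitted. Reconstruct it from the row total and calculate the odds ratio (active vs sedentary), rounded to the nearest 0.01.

0.44

The missing cell is in the unexposed row: 1712 − 872 = 840.
So a = 382, b = 833, c = 872, d = 840.
OR = (a·d)/(b·c) = (382 × 840) / (833 × 872) = 320880 / 726376 = 0.44175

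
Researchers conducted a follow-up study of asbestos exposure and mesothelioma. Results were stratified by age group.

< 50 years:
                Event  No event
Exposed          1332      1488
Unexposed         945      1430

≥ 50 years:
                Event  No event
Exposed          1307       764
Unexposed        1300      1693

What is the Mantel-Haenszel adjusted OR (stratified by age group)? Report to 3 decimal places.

OR_MH = Σ(aᵢdᵢ/nᵢ) / Σ(bᵢcᵢ/nᵢ), where nᵢ is the stratum total.
Stratum 1 (< 50 years): n = 5195; a·d/n = 1332·1430/5195 = 366.6526; b·c/n = 1488·945/5195 = 270.6756
Stratum 2 (≥ 50 years): n = 5064; a·d/n = 1307·1693/5064 = 436.9571; b·c/n = 764·1300/5064 = 196.1295
OR_MH = (366.6526 + 436.9571) / (270.6756 + 196.1295) = 803.6097 / 466.8052 = 1.72151

1.722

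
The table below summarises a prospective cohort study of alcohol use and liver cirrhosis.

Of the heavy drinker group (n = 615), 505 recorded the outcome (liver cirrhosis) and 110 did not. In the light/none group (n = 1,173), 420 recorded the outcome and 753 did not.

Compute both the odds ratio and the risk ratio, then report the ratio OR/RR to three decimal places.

From the description: a = 505, b = 110, c = 420, d = 753.
OR = (505·753)/(110·420) = 380265/46200 = 8.23084
Risk in exposed = 505/615 = 0.82114; risk in unexposed = 420/1173 = 0.35806; RR = 2.29332
OR/RR = 8.23084 / 2.29332 = 3.58905
The outcome is not rare, so the OR lies further from 1 than the RR.

3.589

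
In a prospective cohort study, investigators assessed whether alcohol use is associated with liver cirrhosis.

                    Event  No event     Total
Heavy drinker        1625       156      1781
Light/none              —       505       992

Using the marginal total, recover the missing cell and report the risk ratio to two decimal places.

The missing cell is in the unexposed row: 992 − 505 = 487.
So a = 1625, b = 156, c = 487, d = 505.
RR = [a/(a+b)] / [c/(c+d)] = (1625/1781) / (487/992) = 0.91241/0.49093 = 1.85854

1.86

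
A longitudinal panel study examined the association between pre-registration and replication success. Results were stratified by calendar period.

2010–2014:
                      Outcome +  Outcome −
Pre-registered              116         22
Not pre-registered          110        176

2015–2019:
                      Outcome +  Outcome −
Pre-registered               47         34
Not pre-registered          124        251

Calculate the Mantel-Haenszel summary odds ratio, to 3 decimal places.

4.950

OR_MH = Σ(aᵢdᵢ/nᵢ) / Σ(bᵢcᵢ/nᵢ), where nᵢ is the stratum total.
Stratum 1 (2010–2014): n = 424; a·d/n = 116·176/424 = 48.1509; b·c/n = 22·110/424 = 5.7075
Stratum 2 (2015–2019): n = 456; a·d/n = 47·251/456 = 25.8706; b·c/n = 34·124/456 = 9.2456
OR_MH = (48.1509 + 25.8706) / (5.7075 + 9.2456) = 74.0216 / 14.9532 = 4.95023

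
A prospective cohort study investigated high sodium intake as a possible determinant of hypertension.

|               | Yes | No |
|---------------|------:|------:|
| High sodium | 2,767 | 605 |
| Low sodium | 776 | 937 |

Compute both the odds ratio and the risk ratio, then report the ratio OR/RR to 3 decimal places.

Cells: a = 2767, b = 605, c = 776, d = 937.
OR = (2767·937)/(605·776) = 2592679/469480 = 5.52245
Risk in exposed = 2767/3372 = 0.82058; risk in unexposed = 776/1713 = 0.45301; RR = 1.81141
OR/RR = 5.52245 / 1.81141 = 3.04870
The outcome is not rare, so the OR lies further from 1 than the RR.

3.049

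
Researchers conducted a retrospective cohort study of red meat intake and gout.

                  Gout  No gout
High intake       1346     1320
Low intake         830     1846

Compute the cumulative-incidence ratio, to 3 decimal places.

Cells: a = 1346, b = 1320, c = 830, d = 1846.
Risk in exposed = 1346/2666 = 0.50488; risk in unexposed = 830/2676 = 0.31016.
RR = 0.50488 / 0.31016 = 1.62777
The risk among the exposed is 1.63 times that among the unexposed.

1.628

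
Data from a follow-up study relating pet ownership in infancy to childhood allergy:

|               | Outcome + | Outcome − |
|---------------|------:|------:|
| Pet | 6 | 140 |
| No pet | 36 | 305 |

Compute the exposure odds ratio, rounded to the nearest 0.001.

Cells: a = 6, b = 140, c = 36, d = 305.
OR = (a·d)/(b·c) = (6 × 305) / (140 × 36) = 1830 / 5040 = 0.36310
Exposure is associated with lower odds of childhood allergy (OR = 0.36 < 1).

0.363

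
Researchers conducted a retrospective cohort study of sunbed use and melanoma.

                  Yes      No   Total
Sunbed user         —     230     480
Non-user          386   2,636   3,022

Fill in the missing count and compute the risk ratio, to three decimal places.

The missing cell is in the exposed row: 480 − 230 = 250.
So a = 250, b = 230, c = 386, d = 2636.
RR = [a/(a+b)] / [c/(c+d)] = (250/480) / (386/3022) = 0.52083/0.12773 = 4.07761

4.078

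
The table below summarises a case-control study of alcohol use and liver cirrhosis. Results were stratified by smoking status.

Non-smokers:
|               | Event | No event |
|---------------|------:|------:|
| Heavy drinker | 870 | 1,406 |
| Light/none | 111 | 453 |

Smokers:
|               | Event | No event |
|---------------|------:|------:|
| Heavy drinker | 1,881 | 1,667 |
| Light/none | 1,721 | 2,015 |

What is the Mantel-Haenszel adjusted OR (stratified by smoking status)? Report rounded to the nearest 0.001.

OR_MH = Σ(aᵢdᵢ/nᵢ) / Σ(bᵢcᵢ/nᵢ), where nᵢ is the stratum total.
Stratum 1 (Non-smokers): n = 2840; a·d/n = 870·453/2840 = 138.7711; b·c/n = 1406·111/2840 = 54.9528
Stratum 2 (Smokers): n = 7284; a·d/n = 1881·2015/7284 = 520.3480; b·c/n = 1667·1721/7284 = 393.8642
OR_MH = (138.7711 + 520.3480) / (54.9528 + 393.8642) = 659.1191 / 448.8170 = 1.46857

1.469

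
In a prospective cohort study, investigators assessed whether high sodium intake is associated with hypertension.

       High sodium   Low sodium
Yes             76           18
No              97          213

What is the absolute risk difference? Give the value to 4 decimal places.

0.3614

Reading the table with exposure as columns: a = 76 (High sodium, case), b = 97 (High sodium, non-case), c = 18 (Low sodium, case), d = 213.
Risk in exposed = 76/173 = 0.439306; risk in unexposed = 18/231 = 0.077922.
Risk difference = 0.439306 − 0.077922 = 0.361384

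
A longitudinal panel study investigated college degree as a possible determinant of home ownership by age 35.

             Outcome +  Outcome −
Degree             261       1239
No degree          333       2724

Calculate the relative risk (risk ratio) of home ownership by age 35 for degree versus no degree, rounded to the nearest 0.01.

1.60

Cells: a = 261, b = 1239, c = 333, d = 2724.
Risk in exposed = 261/1500 = 0.17400; risk in unexposed = 333/3057 = 0.10893.
RR = 0.17400 / 0.10893 = 1.59735
The risk among the exposed is 1.60 times that among the unexposed.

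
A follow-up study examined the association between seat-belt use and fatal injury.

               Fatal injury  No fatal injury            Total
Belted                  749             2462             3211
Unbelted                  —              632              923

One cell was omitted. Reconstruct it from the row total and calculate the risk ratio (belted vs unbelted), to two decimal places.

The missing cell is in the unexposed row: 923 − 632 = 291.
So a = 749, b = 2462, c = 291, d = 632.
RR = [a/(a+b)] / [c/(c+d)] = (749/3211) / (291/923) = 0.23326/0.31528 = 0.73986

0.74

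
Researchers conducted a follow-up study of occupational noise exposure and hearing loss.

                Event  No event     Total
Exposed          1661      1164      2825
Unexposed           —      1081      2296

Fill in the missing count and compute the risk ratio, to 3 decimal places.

1.111

The missing cell is in the unexposed row: 2296 − 1081 = 1215.
So a = 1661, b = 1164, c = 1215, d = 1081.
RR = [a/(a+b)] / [c/(c+d)] = (1661/2825) / (1215/2296) = 0.58796/0.52918 = 1.11108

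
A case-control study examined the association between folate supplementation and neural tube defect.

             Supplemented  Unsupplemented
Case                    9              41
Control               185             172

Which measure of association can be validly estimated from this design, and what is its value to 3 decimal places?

0.204

Reading the table with exposure as columns: a = 9 (Supplemented, case), b = 185 (Supplemented, non-case), c = 41 (Unsupplemented, case), d = 172.
This is a case-control study: participants were sampled on outcome status, so risks in the source population cannot be estimated directly — relative risk is not valid here. The odds ratio is the appropriate measure.
OR = (a·d)/(b·c) = (9 × 172) / (185 × 41) = 1548 / 7585 = 0.20409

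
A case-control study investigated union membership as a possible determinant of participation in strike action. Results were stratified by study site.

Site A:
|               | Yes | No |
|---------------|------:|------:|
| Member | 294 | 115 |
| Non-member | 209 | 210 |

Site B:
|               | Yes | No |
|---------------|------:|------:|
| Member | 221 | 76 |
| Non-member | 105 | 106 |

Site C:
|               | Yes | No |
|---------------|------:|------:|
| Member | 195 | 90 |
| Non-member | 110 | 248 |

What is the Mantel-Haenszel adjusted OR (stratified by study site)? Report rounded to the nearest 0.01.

3.26

OR_MH = Σ(aᵢdᵢ/nᵢ) / Σ(bᵢcᵢ/nᵢ), where nᵢ is the stratum total.
Stratum 1 (Site A): n = 828; a·d/n = 294·210/828 = 74.5652; b·c/n = 115·209/828 = 29.0278
Stratum 2 (Site B): n = 508; a·d/n = 221·106/508 = 46.1142; b·c/n = 76·105/508 = 15.7087
Stratum 3 (Site C): n = 643; a·d/n = 195·248/643 = 75.2100; b·c/n = 90·110/643 = 15.3966
OR_MH = (74.5652 + 46.1142 + 75.2100) / (29.0278 + 15.7087 + 15.3966) = 195.8893 / 60.1330 = 3.25760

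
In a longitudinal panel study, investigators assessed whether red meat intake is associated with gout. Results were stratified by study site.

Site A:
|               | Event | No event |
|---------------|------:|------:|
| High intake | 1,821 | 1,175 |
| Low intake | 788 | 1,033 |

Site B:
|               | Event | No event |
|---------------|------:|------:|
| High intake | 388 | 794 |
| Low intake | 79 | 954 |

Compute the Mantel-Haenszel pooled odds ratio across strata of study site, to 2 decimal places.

OR_MH = Σ(aᵢdᵢ/nᵢ) / Σ(bᵢcᵢ/nᵢ), where nᵢ is the stratum total.
Stratum 1 (Site A): n = 4817; a·d/n = 1821·1033/4817 = 390.5113; b·c/n = 1175·788/4817 = 192.2151
Stratum 2 (Site B): n = 2215; a·d/n = 388·954/2215 = 167.1115; b·c/n = 794·79/2215 = 28.3187
OR_MH = (390.5113 + 167.1115) / (192.2151 + 28.3187) = 557.6228 / 220.5338 = 2.52851

2.53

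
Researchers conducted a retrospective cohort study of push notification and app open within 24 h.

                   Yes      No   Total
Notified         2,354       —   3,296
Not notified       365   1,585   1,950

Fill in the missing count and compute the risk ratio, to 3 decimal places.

3.816

The missing cell is in the exposed row: 3296 − 2354 = 942.
So a = 2354, b = 942, c = 365, d = 1585.
RR = [a/(a+b)] / [c/(c+d)] = (2354/3296) / (365/1950) = 0.71420/0.18718 = 3.81558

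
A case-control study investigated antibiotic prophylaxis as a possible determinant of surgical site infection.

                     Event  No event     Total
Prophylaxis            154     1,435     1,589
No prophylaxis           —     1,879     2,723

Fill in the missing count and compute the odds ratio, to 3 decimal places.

The missing cell is in the unexposed row: 2723 − 1879 = 844.
So a = 154, b = 1435, c = 844, d = 1879.
OR = (a·d)/(b·c) = (154 × 1879) / (1435 × 844) = 289366 / 1211140 = 0.23892

0.239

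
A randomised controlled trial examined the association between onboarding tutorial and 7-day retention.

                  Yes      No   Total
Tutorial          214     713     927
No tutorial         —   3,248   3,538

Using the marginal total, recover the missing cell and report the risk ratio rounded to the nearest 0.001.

2.816

The missing cell is in the unexposed row: 3538 − 3248 = 290.
So a = 214, b = 713, c = 290, d = 3248.
RR = [a/(a+b)] / [c/(c+d)] = (214/927) / (290/3538) = 0.23085/0.08197 = 2.81640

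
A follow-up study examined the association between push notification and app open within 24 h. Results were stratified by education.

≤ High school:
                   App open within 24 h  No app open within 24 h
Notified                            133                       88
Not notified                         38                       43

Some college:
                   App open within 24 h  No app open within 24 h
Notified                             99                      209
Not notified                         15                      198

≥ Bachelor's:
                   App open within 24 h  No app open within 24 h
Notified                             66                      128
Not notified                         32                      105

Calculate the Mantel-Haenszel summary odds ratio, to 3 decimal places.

2.630

OR_MH = Σ(aᵢdᵢ/nᵢ) / Σ(bᵢcᵢ/nᵢ), where nᵢ is the stratum total.
Stratum 1 (≤ High school): n = 302; a·d/n = 133·43/302 = 18.9371; b·c/n = 88·38/302 = 11.0728
Stratum 2 (Some college): n = 521; a·d/n = 99·198/521 = 37.6238; b·c/n = 209·15/521 = 6.0173
Stratum 3 (≥ Bachelor's): n = 331; a·d/n = 66·105/331 = 20.9366; b·c/n = 128·32/331 = 12.3746
OR_MH = (18.9371 + 37.6238 + 20.9366) / (11.0728 + 6.0173 + 12.3746) = 77.4974 / 29.4647 = 2.63018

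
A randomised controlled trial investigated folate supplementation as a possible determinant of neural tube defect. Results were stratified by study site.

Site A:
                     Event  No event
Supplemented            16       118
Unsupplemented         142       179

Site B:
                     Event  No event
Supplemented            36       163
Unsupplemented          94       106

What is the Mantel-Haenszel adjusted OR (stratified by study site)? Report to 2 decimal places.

0.21

OR_MH = Σ(aᵢdᵢ/nᵢ) / Σ(bᵢcᵢ/nᵢ), where nᵢ is the stratum total.
Stratum 1 (Site A): n = 455; a·d/n = 16·179/455 = 6.2945; b·c/n = 118·142/455 = 36.8264
Stratum 2 (Site B): n = 399; a·d/n = 36·106/399 = 9.5639; b·c/n = 163·94/399 = 38.4010
OR_MH = (6.2945 + 9.5639) / (36.8264 + 38.4010) = 15.8584 / 75.2274 = 0.21081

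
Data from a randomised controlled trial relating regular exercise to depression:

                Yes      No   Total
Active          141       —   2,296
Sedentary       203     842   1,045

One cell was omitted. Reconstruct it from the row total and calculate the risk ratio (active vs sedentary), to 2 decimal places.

0.32

The missing cell is in the exposed row: 2296 − 141 = 2155.
So a = 141, b = 2155, c = 203, d = 842.
RR = [a/(a+b)] / [c/(c+d)] = (141/2296) / (203/1045) = 0.06141/0.19426 = 0.31613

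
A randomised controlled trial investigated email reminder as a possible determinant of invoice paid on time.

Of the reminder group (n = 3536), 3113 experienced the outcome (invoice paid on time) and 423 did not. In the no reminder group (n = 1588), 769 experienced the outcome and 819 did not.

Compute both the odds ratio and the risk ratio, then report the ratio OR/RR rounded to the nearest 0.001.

From the description: a = 3113, b = 423, c = 769, d = 819.
OR = (3113·819)/(423·769) = 2549547/325287 = 7.83784
Risk in exposed = 3113/3536 = 0.88037; risk in unexposed = 769/1588 = 0.48426; RR = 1.81799
OR/RR = 7.83784 / 1.81799 = 4.31127
The outcome is not rare, so the OR lies further from 1 than the RR.

4.311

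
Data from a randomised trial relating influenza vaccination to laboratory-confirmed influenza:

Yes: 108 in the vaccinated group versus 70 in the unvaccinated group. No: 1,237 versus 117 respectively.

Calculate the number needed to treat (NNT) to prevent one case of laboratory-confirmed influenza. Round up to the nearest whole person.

Risk in treated group = 108/1345 = 0.08030; risk in control = 70/187 = 0.37433.
Absolute risk reduction = 0.37433 − 0.08030 = 0.29403
NNT = 1 / ARR = 1 / 0.29403 = 3.401 → round up → 4

4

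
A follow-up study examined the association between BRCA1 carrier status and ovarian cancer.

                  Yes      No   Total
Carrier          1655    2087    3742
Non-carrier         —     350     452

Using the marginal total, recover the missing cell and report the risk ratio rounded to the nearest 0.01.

The missing cell is in the unexposed row: 452 − 350 = 102.
So a = 1655, b = 2087, c = 102, d = 350.
RR = [a/(a+b)] / [c/(c+d)] = (1655/3742) / (102/452) = 0.44228/0.22566 = 1.95989

1.96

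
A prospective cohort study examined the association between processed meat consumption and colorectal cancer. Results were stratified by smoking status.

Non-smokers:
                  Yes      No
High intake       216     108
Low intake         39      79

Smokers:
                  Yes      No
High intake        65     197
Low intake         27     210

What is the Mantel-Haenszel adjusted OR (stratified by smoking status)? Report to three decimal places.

3.267

OR_MH = Σ(aᵢdᵢ/nᵢ) / Σ(bᵢcᵢ/nᵢ), where nᵢ is the stratum total.
Stratum 1 (Non-smokers): n = 442; a·d/n = 216·79/442 = 38.6063; b·c/n = 108·39/442 = 9.5294
Stratum 2 (Smokers): n = 499; a·d/n = 65·210/499 = 27.3547; b·c/n = 197·27/499 = 10.6593
OR_MH = (38.6063 + 27.3547) / (9.5294 + 10.6593) = 65.9610 / 20.1887 = 3.26722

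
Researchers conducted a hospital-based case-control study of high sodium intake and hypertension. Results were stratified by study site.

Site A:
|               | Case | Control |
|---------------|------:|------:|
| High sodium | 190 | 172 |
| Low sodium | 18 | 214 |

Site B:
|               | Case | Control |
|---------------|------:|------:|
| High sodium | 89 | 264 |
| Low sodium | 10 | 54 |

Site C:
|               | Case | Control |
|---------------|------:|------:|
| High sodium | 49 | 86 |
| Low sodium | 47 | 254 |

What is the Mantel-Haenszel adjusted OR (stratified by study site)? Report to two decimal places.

5.21

OR_MH = Σ(aᵢdᵢ/nᵢ) / Σ(bᵢcᵢ/nᵢ), where nᵢ is the stratum total.
Stratum 1 (Site A): n = 594; a·d/n = 190·214/594 = 68.4512; b·c/n = 172·18/594 = 5.2121
Stratum 2 (Site B): n = 417; a·d/n = 89·54/417 = 11.5252; b·c/n = 264·10/417 = 6.3309
Stratum 3 (Site C): n = 436; a·d/n = 49·254/436 = 28.5459; b·c/n = 86·47/436 = 9.2706
OR_MH = (68.4512 + 11.5252 + 28.5459) / (5.2121 + 6.3309 + 9.2706) = 108.5222 / 20.8137 = 5.21398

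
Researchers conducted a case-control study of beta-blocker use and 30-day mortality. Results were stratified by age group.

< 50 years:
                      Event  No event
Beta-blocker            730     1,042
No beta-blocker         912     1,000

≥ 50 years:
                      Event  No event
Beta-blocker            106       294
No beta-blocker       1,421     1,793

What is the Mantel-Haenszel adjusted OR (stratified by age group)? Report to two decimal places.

OR_MH = Σ(aᵢdᵢ/nᵢ) / Σ(bᵢcᵢ/nᵢ), where nᵢ is the stratum total.
Stratum 1 (< 50 years): n = 3684; a·d/n = 730·1000/3684 = 198.1542; b·c/n = 1042·912/3684 = 257.9544
Stratum 2 (≥ 50 years): n = 3614; a·d/n = 106·1793/3614 = 52.5894; b·c/n = 294·1421/3614 = 115.5988
OR_MH = (198.1542 + 52.5894) / (257.9544 + 115.5988) = 250.7436 / 373.5532 = 0.67124

0.67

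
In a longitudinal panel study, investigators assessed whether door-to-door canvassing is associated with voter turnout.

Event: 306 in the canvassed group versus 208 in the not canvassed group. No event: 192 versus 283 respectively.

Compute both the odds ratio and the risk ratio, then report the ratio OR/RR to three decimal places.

From the description: a = 306, b = 192, c = 208, d = 283.
OR = (306·283)/(192·208) = 86598/39936 = 2.16842
Risk in exposed = 306/498 = 0.61446; risk in unexposed = 208/491 = 0.42363; RR = 1.45047
OR/RR = 2.16842 / 1.45047 = 1.49497
The outcome is not rare, so the OR lies further from 1 than the RR.

1.495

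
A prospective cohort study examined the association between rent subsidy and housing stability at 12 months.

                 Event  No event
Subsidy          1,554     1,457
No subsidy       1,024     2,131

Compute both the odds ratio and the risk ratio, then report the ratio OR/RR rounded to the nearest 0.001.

1.396

Cells: a = 1554, b = 1457, c = 1024, d = 2131.
OR = (1554·2131)/(1457·1024) = 3311574/1491968 = 2.21960
Risk in exposed = 1554/3011 = 0.51611; risk in unexposed = 1024/3155 = 0.32456; RR = 1.59016
OR/RR = 2.21960 / 1.59016 = 1.39584
The outcome is not rare, so the OR lies further from 1 than the RR.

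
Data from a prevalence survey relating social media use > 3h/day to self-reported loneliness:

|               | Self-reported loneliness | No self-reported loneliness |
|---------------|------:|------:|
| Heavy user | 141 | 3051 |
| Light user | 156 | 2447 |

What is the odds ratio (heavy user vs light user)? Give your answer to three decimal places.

Cells: a = 141, b = 3051, c = 156, d = 2447.
OR = (a·d)/(b·c) = (141 × 2447) / (3051 × 156) = 345027 / 475956 = 0.72491
Exposure is associated with lower odds of self-reported loneliness (OR = 0.72 < 1).

0.725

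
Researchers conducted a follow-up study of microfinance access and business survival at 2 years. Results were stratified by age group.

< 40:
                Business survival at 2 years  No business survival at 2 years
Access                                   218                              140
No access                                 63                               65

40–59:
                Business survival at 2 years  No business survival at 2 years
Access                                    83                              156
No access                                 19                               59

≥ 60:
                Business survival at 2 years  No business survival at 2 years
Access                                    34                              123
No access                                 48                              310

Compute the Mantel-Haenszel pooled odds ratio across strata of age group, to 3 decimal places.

OR_MH = Σ(aᵢdᵢ/nᵢ) / Σ(bᵢcᵢ/nᵢ), where nᵢ is the stratum total.
Stratum 1 (< 40): n = 486; a·d/n = 218·65/486 = 29.1564; b·c/n = 140·63/486 = 18.1481
Stratum 2 (40–59): n = 317; a·d/n = 83·59/317 = 15.4479; b·c/n = 156·19/317 = 9.3502
Stratum 3 (≥ 60): n = 515; a·d/n = 34·310/515 = 20.4660; b·c/n = 123·48/515 = 11.4641
OR_MH = (29.1564 + 15.4479 + 20.4660) / (18.1481 + 9.3502 + 11.4641) = 65.0703 / 38.9624 = 1.67008

1.670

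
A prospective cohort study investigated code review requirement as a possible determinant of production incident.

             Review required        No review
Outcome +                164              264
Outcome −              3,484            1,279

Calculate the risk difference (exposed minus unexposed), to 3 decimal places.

Reading the table with exposure as columns: a = 164 (Review required, case), b = 3484 (Review required, non-case), c = 264 (No review, case), d = 1279.
Risk in exposed = 164/3648 = 0.044956; risk in unexposed = 264/1543 = 0.171095.
Risk difference = 0.044956 − 0.171095 = -0.126139

-0.126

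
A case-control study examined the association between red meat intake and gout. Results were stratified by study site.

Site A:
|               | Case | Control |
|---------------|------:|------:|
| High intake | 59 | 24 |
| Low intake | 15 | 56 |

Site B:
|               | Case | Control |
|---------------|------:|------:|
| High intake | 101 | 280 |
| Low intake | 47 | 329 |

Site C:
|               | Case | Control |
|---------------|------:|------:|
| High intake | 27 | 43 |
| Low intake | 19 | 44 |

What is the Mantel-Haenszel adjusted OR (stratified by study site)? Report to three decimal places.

2.872

OR_MH = Σ(aᵢdᵢ/nᵢ) / Σ(bᵢcᵢ/nᵢ), where nᵢ is the stratum total.
Stratum 1 (Site A): n = 154; a·d/n = 59·56/154 = 21.4545; b·c/n = 24·15/154 = 2.3377
Stratum 2 (Site B): n = 757; a·d/n = 101·329/757 = 43.8956; b·c/n = 280·47/757 = 17.3844
Stratum 3 (Site C): n = 133; a·d/n = 27·44/133 = 8.9323; b·c/n = 43·19/133 = 6.1429
OR_MH = (21.4545 + 43.8956 + 8.9323) / (2.3377 + 17.3844 + 6.1429) = 74.2825 / 25.8649 = 2.87194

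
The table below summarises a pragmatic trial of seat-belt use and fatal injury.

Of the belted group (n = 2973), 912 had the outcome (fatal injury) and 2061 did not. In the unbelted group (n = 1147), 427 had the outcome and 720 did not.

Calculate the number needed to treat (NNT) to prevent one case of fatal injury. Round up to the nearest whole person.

16

Risk in treated group = 912/2973 = 0.30676; risk in control = 427/1147 = 0.37228.
Absolute risk reduction = 0.37228 − 0.30676 = 0.06551
NNT = 1 / ARR = 1 / 0.06551 = 15.264 → round up → 16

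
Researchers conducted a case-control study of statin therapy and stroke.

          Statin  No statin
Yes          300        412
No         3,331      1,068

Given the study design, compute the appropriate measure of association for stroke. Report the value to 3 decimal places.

Reading the table with exposure as columns: a = 300 (Statin, case), b = 3331 (Statin, non-case), c = 412 (No statin, case), d = 1068.
This is a case-control study: participants were sampled on outcome status, so risks in the source population cannot be estimated directly — relative risk is not valid here. The odds ratio is the appropriate measure.
OR = (a·d)/(b·c) = (300 × 1068) / (3331 × 412) = 320400 / 1372372 = 0.23346

0.233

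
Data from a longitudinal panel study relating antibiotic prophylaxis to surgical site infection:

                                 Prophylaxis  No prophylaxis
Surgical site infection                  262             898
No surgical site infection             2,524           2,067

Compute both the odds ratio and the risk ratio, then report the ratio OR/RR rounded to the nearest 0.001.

0.769

Reading the table with exposure as columns: a = 262 (Prophylaxis, case), b = 2524 (Prophylaxis, non-case), c = 898 (No prophylaxis, case), d = 2067.
OR = (262·2067)/(2524·898) = 541554/2266552 = 0.23893
Risk in exposed = 262/2786 = 0.09404; risk in unexposed = 898/2965 = 0.30287; RR = 0.31050
OR/RR = 0.23893 / 0.31050 = 0.76950
The outcome is not rare, so the OR lies further from 1 than the RR.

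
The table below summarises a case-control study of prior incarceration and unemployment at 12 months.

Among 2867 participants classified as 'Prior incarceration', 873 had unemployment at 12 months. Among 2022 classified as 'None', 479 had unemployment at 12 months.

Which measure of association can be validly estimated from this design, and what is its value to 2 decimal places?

From the description: a = 873, b = 1994, c = 479, d = 1543.
This is a case-control study: participants were sampled on outcome status, so risks in the source population cannot be estimated directly — relative risk is not valid here. The odds ratio is the appropriate measure.
OR = (a·d)/(b·c) = (873 × 1543) / (1994 × 479) = 1347039 / 955126 = 1.41033

1.41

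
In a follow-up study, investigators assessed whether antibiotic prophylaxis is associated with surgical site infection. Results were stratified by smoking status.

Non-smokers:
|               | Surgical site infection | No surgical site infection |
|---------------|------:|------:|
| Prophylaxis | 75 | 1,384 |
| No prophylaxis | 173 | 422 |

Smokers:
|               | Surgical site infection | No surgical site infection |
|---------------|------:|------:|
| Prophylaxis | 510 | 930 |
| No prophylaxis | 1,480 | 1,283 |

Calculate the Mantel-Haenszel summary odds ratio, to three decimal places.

OR_MH = Σ(aᵢdᵢ/nᵢ) / Σ(bᵢcᵢ/nᵢ), where nᵢ is the stratum total.
Stratum 1 (Non-smokers): n = 2054; a·d/n = 75·422/2054 = 15.4090; b·c/n = 1384·173/2054 = 116.5686
Stratum 2 (Smokers): n = 4203; a·d/n = 510·1283/4203 = 155.6817; b·c/n = 930·1480/4203 = 327.4804
OR_MH = (15.4090 + 155.6817) / (116.5686 + 327.4804) = 171.0906 / 444.0490 = 0.38530

0.385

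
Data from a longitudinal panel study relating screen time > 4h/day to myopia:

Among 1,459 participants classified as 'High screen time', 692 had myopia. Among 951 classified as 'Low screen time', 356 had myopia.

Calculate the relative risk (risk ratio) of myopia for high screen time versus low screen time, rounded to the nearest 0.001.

From the description: a = 692, b = 767, c = 356, d = 595.
Risk in exposed = 692/1459 = 0.47430; risk in unexposed = 356/951 = 0.37434.
RR = 0.47430 / 0.37434 = 1.26701
The risk among the exposed is 1.27 times that among the unexposed.

1.267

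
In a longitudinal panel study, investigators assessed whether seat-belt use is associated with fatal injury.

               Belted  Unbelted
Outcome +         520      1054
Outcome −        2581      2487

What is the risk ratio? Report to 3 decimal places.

0.563

Reading the table with exposure as columns: a = 520 (Belted, case), b = 2581 (Belted, non-case), c = 1054 (Unbelted, case), d = 2487.
Risk in exposed = 520/3101 = 0.16769; risk in unexposed = 1054/3541 = 0.29766.
RR = 0.16769 / 0.29766 = 0.56336
The risk is 44% lower among the exposed than among the unexposed.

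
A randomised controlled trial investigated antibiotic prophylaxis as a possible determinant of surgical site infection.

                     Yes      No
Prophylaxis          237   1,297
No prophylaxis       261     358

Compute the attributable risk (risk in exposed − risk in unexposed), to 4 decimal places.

-0.2671

Cells: a = 237, b = 1297, c = 261, d = 358.
Risk in exposed = 237/1534 = 0.154498; risk in unexposed = 261/619 = 0.421648.
Risk difference = 0.154498 − 0.421648 = -0.267150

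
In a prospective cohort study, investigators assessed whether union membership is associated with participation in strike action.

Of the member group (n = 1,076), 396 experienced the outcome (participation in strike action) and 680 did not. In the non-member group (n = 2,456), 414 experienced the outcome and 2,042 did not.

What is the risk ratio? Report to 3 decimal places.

From the description: a = 396, b = 680, c = 414, d = 2042.
Risk in exposed = 396/1076 = 0.36803; risk in unexposed = 414/2456 = 0.16857.
RR = 0.36803 / 0.16857 = 2.18329
The risk among the exposed is 2.18 times that among the unexposed.

2.183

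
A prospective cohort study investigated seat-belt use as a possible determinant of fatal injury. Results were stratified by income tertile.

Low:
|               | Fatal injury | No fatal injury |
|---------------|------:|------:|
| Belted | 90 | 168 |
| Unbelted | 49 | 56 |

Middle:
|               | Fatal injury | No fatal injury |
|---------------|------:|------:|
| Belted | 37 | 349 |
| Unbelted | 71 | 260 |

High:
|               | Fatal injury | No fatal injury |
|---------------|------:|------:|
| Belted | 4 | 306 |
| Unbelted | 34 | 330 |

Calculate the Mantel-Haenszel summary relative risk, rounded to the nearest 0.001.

RR_MH = Σ(aᵢ·n₀ᵢ/nᵢ) / Σ(cᵢ·n₁ᵢ/nᵢ), with n₁ᵢ = aᵢ+bᵢ (exposed), n₀ᵢ = cᵢ+dᵢ (unexposed), nᵢ = n₁ᵢ+n₀ᵢ.
Stratum 1 (Low): n₁ = 258, n₀ = 105, n = 363; a·n₀/n = 90·105/363 = 26.0331; c·n₁/n = 49·258/363 = 34.8264
Stratum 2 (Middle): n₁ = 386, n₀ = 331, n = 717; a·n₀/n = 37·331/717 = 17.0809; c·n₁/n = 71·386/717 = 38.2232
Stratum 3 (High): n₁ = 310, n₀ = 364, n = 674; a·n₀/n = 4·364/674 = 2.1602; c·n₁/n = 34·310/674 = 15.6380
RR_MH = (26.0331 + 17.0809 + 2.1602) / (34.8264 + 38.2232 + 15.6380) = 45.2742 / 88.6876 = 0.51049

0.510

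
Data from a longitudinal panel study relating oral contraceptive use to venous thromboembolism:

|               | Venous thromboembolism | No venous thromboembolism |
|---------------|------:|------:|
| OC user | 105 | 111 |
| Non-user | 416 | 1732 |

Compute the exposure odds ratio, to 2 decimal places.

Cells: a = 105, b = 111, c = 416, d = 1732.
OR = (a·d)/(b·c) = (105 × 1732) / (111 × 416) = 181860 / 46176 = 3.93841
The odds of venous thromboembolism are about 3.94 times as high in the oc user group.

3.94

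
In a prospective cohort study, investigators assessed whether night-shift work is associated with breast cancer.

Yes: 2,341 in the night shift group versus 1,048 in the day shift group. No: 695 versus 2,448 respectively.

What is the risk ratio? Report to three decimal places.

2.572

From the description: a = 2341, b = 695, c = 1048, d = 2448.
Risk in exposed = 2341/3036 = 0.77108; risk in unexposed = 1048/3496 = 0.29977.
RR = 0.77108 / 0.29977 = 2.57223
The risk among the exposed is 2.57 times that among the unexposed.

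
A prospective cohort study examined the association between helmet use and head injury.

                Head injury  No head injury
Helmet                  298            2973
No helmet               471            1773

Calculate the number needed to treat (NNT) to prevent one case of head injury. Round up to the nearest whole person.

Risk in treated group = 298/3271 = 0.09110; risk in control = 471/2244 = 0.20989.
Absolute risk reduction = 0.20989 − 0.09110 = 0.11879
NNT = 1 / ARR = 1 / 0.11879 = 8.418 → round up → 9

9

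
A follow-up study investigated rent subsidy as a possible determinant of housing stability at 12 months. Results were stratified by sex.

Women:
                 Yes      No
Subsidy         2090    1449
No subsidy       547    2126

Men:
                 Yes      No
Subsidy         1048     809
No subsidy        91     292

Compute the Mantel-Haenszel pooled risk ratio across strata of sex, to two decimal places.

RR_MH = Σ(aᵢ·n₀ᵢ/nᵢ) / Σ(cᵢ·n₁ᵢ/nᵢ), with n₁ᵢ = aᵢ+bᵢ (exposed), n₀ᵢ = cᵢ+dᵢ (unexposed), nᵢ = n₁ᵢ+n₀ᵢ.
Stratum 1 (Women): n₁ = 3539, n₀ = 2673, n = 6212; a·n₀/n = 2090·2673/6212 = 899.3191; c·n₁/n = 547·3539/6212 = 311.6280
Stratum 2 (Men): n₁ = 1857, n₀ = 383, n = 2240; a·n₀/n = 1048·383/2240 = 179.1893; c·n₁/n = 91·1857/2240 = 75.4406
RR_MH = (899.3191 + 179.1893) / (311.6280 + 75.4406) = 1078.5083 / 387.0686 = 2.78635

2.79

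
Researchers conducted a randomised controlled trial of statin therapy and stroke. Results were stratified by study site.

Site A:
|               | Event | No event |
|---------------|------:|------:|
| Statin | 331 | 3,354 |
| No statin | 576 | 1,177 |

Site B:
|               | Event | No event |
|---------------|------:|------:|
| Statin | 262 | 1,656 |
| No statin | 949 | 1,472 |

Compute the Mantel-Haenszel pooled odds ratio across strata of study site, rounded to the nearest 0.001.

OR_MH = Σ(aᵢdᵢ/nᵢ) / Σ(bᵢcᵢ/nᵢ), where nᵢ is the stratum total.
Stratum 1 (Site A): n = 5438; a·d/n = 331·1177/5438 = 71.6416; b·c/n = 3354·576/5438 = 355.2600
Stratum 2 (Site B): n = 4339; a·d/n = 262·1472/4339 = 88.8832; b·c/n = 1656·949/4339 = 362.1904
OR_MH = (71.6416 + 88.8832) / (355.2600 + 362.1904) = 160.5247 / 717.4504 = 0.22374

0.224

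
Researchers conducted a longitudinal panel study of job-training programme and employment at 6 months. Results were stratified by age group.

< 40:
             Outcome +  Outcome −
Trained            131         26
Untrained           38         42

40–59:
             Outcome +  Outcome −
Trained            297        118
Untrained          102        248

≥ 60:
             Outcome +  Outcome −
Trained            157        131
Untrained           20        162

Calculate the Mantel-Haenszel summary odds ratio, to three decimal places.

6.815

OR_MH = Σ(aᵢdᵢ/nᵢ) / Σ(bᵢcᵢ/nᵢ), where nᵢ is the stratum total.
Stratum 1 (< 40): n = 237; a·d/n = 131·42/237 = 23.2152; b·c/n = 26·38/237 = 4.1688
Stratum 2 (40–59): n = 765; a·d/n = 297·248/765 = 96.2824; b·c/n = 118·102/765 = 15.7333
Stratum 3 (≥ 60): n = 470; a·d/n = 157·162/470 = 54.1149; b·c/n = 131·20/470 = 5.5745
OR_MH = (23.2152 + 96.2824 + 54.1149) / (4.1688 + 15.7333 + 5.5745) = 173.6124 / 25.4766 = 6.81459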